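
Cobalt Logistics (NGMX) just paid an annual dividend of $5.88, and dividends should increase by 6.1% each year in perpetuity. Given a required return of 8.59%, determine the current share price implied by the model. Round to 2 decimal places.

$250.55

Gordon growth model: P₀ = D₁/(r − g). D₁ = 5.88 × (1 + 0.061) = 6.2387.
P₀ = 6.2387 / (0.0859 − 0.061) = 6.2387 / 0.0249 = 250.5494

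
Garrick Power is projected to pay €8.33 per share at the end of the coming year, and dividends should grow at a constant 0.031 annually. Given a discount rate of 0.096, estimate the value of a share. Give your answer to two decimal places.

Gordon growth model: P₀ = D₁/(r − g), with D₁ = 8.33 given directly.
P₀ = 8.3300 / (0.096 − 0.031) = 8.3300 / 0.065 = 128.1538

€128.15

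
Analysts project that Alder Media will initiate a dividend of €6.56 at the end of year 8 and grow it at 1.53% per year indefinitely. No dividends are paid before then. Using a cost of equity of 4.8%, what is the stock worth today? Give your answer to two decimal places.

Deferred-dividend DDM. At t=7 the remaining stream is a growing perpetuity with first payment D_8 = 6.56.
V_7 = D_8/(r−g) = 6.56/(0.048−0.0153) = 200.6116
P₀ = V_7/(1+r)^7 = 200.6116/(1+0.048)^7 = 144.4864

€144.49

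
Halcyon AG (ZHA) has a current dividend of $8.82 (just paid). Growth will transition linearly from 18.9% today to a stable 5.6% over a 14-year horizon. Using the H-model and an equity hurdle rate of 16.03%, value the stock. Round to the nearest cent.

$168.03

H-model: P₀ = D₀[(1+g_L) + H(g_S−g_L)]/(r−g_L), with H = 14/2 = 7.
P₀ = 8.82 × [(1+0.056) + 7×(0.189−0.056)] / (0.1603−0.056)
   = 8.82 × 1.9870 / 0.1043 = 168.0282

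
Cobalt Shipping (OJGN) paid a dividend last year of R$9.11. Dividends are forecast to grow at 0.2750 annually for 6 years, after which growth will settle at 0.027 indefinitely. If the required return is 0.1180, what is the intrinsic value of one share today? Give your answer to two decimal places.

Two-stage DDM. Project D₁…D_6 at 0.275, terminal growth 0.027, discount at r = 0.118.
D_1 = 11.6152
D_2 = 14.8094
D_3 = 18.8820
D_4 = 24.0746
D_5 = 30.6951
D_6 = 39.1363
Terminal value at t=6: TV = D_7/(r−g) = 40.1930/(0.118−0.027) = 441.6808
P₀ = 11.6152/(1+0.118)^1 + 14.8094/(1+0.118)^2 + 18.8820/(1+0.118)^3 + 24.0746/(1+0.118)^4 + 30.6951/(1+0.118)^5 + 39.1363/(1+0.118)^6 + 441.6808/(1+0.118)^6 = 314.9562

R$314.96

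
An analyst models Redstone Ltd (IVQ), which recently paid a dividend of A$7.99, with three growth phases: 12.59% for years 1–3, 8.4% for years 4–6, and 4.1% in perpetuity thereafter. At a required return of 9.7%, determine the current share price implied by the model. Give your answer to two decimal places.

A$205.50

Three-stage DDM. Project D₁…D_6; terminal Gordon value at t=6 with g = 0.041; discount at r = 0.097.
D_1 = 8.9959
D_2 = 10.1285
D_3 = 11.4037
D_4 = 12.3616
D_5 = 13.4000
D_6 = 14.5256
TV_6 = 15.1211/(0.097−0.041) = 270.0205
P₀ = Σ Dₜ/(1+r)ᵗ + TV_6/(1+r)^6 = 205.4984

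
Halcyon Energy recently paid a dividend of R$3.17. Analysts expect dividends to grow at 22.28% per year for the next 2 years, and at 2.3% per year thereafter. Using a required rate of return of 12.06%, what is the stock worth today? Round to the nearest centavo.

R$46.80

Two-stage DDM. Project D₁…D_2 at 0.2228, terminal growth 0.023, discount at r = 0.1206.
D_1 = 3.8763
D_2 = 4.7399
Terminal value at t=2: TV = D_3/(r−g) = 4.8489/(0.1206−0.023) = 49.6816
P₀ = 3.8763/(1+0.1206)^1 + 4.7399/(1+0.1206)^2 + 49.6816/(1+0.1206)^2 = 46.7972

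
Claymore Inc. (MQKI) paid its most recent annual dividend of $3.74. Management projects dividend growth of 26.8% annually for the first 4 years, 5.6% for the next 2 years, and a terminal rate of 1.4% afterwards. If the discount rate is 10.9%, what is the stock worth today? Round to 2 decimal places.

Three-stage DDM. Project D₁…D_6; terminal Gordon value at t=6 with g = 0.014; discount at r = 0.109.
D_1 = 4.7423
D_2 = 6.0133
D_3 = 7.6248
D_4 = 9.6683
D_5 = 10.2097
D_6 = 10.7814
TV_6 = 10.9324/(0.109−0.014) = 115.0776
P₀ = Σ Dₜ/(1+r)ᵗ + TV_6/(1+r)^6 = 94.8882

$94.89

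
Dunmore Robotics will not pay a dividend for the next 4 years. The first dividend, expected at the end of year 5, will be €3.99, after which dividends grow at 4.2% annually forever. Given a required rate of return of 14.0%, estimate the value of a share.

Deferred-dividend DDM. At t=4 the remaining stream is a growing perpetuity with first payment D_5 = 3.99.
V_4 = D_5/(r−g) = 3.99/(0.14−0.042) = 40.7143
P₀ = V_4/(1+r)^4 = 40.7143/(1+0.14)^4 = 24.1061

€24.11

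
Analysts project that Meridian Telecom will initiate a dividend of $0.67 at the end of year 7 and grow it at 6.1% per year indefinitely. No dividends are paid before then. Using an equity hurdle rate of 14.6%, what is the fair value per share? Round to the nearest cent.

$3.48

Deferred-dividend DDM. At t=6 the remaining stream is a growing perpetuity with first payment D_7 = 0.67.
V_6 = D_7/(r−g) = 0.67/(0.146−0.061) = 7.8824
P₀ = V_6/(1+r)^6 = 7.8824/(1+0.146)^6 = 3.4798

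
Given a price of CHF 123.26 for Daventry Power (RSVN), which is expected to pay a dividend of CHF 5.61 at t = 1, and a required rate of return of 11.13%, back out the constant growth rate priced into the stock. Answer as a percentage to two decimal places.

From P₀ = D₁/(r − g), the implied growth is g = r − D₁/P₀.
g = 0.1113 − 5.61/123.26 = 0.1113 − 0.04551 = 0.06579

6.58%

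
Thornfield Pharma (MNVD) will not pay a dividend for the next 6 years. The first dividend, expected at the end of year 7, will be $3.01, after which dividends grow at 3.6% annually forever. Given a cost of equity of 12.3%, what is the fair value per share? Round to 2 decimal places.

Deferred-dividend DDM. At t=6 the remaining stream is a growing perpetuity with first payment D_7 = 3.01.
V_6 = D_7/(r−g) = 3.01/(0.123−0.036) = 34.5977
P₀ = V_6/(1+r)^6 = 34.5977/(1+0.123)^6 = 17.2492

$17.25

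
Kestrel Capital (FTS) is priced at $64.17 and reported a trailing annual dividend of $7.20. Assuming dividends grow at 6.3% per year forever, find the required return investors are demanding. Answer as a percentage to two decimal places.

Rearranging the constant-growth DDM: r = D₁/P₀ + g.
D₁ = 7.20 × (1 + 0.063) = 7.6536.
r = 7.6536 / 64.17 + 0.063 = 0.11927 + 0.063 = 0.18227

18.23%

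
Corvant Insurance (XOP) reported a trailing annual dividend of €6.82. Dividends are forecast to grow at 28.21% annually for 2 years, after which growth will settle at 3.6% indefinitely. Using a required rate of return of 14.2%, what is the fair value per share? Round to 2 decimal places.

Two-stage DDM. Project D₁…D_2 at 0.2821, terminal growth 0.036, discount at r = 0.142.
D_1 = 8.7439
D_2 = 11.2106
Terminal value at t=2: TV = D_3/(r−g) = 11.6142/(0.142−0.036) = 109.5676
P₀ = 8.7439/(1+0.142)^1 + 11.2106/(1+0.142)^2 + 109.5676/(1+0.142)^2 = 100.2663

€100.27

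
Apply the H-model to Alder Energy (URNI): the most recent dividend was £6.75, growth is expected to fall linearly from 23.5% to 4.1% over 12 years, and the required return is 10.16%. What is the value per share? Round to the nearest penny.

£245.61

H-model: P₀ = D₀[(1+g_L) + H(g_S−g_L)]/(r−g_L), with H = 12/2 = 6.
P₀ = 6.75 × [(1+0.041) + 6×(0.235−0.041)] / (0.1016−0.041)
   = 6.75 × 2.2050 / 0.0606 = 245.6064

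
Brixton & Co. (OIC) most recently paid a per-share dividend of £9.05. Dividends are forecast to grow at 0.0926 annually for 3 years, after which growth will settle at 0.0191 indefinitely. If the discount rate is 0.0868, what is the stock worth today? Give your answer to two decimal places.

£165.86

Two-stage DDM. Project D₁…D_3 at 0.0926, terminal growth 0.0191, discount at r = 0.0868.
D_1 = 9.8880
D_2 = 10.8037
D_3 = 11.8041
Terminal value at t=3: TV = D_4/(r−g) = 12.0295/(0.0868−0.0191) = 177.6889
P₀ = 9.8880/(1+0.0868)^1 + 10.8037/(1+0.0868)^2 + 11.8041/(1+0.0868)^3 + 177.6889/(1+0.0868)^3 = 165.8648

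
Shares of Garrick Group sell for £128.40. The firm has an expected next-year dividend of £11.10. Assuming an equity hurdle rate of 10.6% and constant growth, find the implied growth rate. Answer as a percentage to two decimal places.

1.96%

From P₀ = D₁/(r − g), the implied growth is g = r − D₁/P₀.
g = 0.106 − 11.10/128.40 = 0.106 − 0.08645 = 0.01955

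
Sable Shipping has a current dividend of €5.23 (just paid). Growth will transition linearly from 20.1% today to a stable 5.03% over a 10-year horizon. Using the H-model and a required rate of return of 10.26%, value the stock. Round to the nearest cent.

H-model: P₀ = D₀[(1+g_L) + H(g_S−g_L)]/(r−g_L), with H = 10/2 = 5.
P₀ = 5.23 × [(1+0.0503) + 5×(0.201−0.0503)] / (0.1026−0.0503)
   = 5.23 × 1.8038 / 0.0523 = 180.3800

€180.38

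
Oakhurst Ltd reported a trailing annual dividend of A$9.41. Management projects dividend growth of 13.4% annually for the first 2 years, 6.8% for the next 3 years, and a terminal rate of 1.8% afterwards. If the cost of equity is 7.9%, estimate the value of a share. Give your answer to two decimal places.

A$219.04

Three-stage DDM. Project D₁…D_5; terminal Gordon value at t=5 with g = 0.018; discount at r = 0.079.
D_1 = 10.6709
D_2 = 12.1008
D_3 = 12.9237
D_4 = 13.8025
D_5 = 14.7411
TV_5 = 15.0064/(0.079−0.018) = 246.0070
P₀ = Σ Dₜ/(1+r)ᵗ + TV_5/(1+r)^5 = 219.0388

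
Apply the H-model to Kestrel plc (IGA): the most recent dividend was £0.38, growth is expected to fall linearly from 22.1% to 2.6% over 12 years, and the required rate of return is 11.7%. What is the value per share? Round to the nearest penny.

£9.17

H-model: P₀ = D₀[(1+g_L) + H(g_S−g_L)]/(r−g_L), with H = 12/2 = 6.
P₀ = 0.38 × [(1+0.026) + 6×(0.221−0.026)] / (0.117−0.026)
   = 0.38 × 2.1960 / 0.091 = 9.1701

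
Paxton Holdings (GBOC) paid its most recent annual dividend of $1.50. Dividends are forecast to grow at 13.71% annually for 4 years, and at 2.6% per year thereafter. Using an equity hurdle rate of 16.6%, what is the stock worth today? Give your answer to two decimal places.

Two-stage DDM. Project D₁…D_4 at 0.1371, terminal growth 0.026, discount at r = 0.166.
D_1 = 1.7056
D_2 = 1.9395
D_3 = 2.2054
D_4 = 2.5078
Terminal value at t=4: TV = D_5/(r−g) = 2.5730/(0.166−0.026) = 18.3783
P₀ = 1.7056/(1+0.166)^1 + 1.9395/(1+0.166)^2 + 2.2054/(1+0.166)^3 + 2.5078/(1+0.166)^4 + 18.3783/(1+0.166)^4 = 15.5802

$15.58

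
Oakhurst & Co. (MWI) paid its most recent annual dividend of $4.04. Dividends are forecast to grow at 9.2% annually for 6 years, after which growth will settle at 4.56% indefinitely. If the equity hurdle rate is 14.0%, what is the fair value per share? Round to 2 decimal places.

Two-stage DDM. Project D₁…D_6 at 0.092, terminal growth 0.0456, discount at r = 0.14.
D_1 = 4.4117
D_2 = 4.8176
D_3 = 5.2608
D_4 = 5.7448
D_5 = 6.2733
D_6 = 6.8504
Terminal value at t=6: TV = D_7/(r−g) = 7.1628/(0.14−0.0456) = 75.8771
P₀ = 4.4117/(1+0.14)^1 + 4.8176/(1+0.14)^2 + 5.2608/(1+0.14)^3 + 5.7448/(1+0.14)^4 + 6.2733/(1+0.14)^5 + 6.8504/(1+0.14)^6 + 75.8771/(1+0.14)^6 = 55.4768

$55.48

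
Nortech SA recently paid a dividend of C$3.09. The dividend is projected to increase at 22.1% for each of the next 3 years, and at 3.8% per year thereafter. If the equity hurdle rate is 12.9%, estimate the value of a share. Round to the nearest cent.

Two-stage DDM. Project D₁…D_3 at 0.221, terminal growth 0.038, discount at r = 0.129.
D_1 = 3.7729
D_2 = 4.6067
D_3 = 5.6248
Terminal value at t=3: TV = D_4/(r−g) = 5.8385/(0.129−0.038) = 64.1596
P₀ = 3.7729/(1+0.129)^1 + 4.6067/(1+0.129)^2 + 5.6248/(1+0.129)^3 + 64.1596/(1+0.129)^3 = 55.4486

C$55.45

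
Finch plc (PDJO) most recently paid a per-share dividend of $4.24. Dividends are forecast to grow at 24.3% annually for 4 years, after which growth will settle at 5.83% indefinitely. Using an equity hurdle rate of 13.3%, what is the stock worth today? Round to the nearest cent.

Two-stage DDM. Project D₁…D_4 at 0.243, terminal growth 0.0583, discount at r = 0.133.
D_1 = 5.2703
D_2 = 6.5510
D_3 = 8.1429
D_4 = 10.1216
Terminal value at t=4: TV = D_5/(r−g) = 10.7117/(0.133−0.0583) = 143.3965
P₀ = 5.2703/(1+0.133)^1 + 6.5510/(1+0.133)^2 + 8.1429/(1+0.133)^3 + 10.1216/(1+0.133)^4 + 143.3965/(1+0.133)^4 = 108.5159

$108.52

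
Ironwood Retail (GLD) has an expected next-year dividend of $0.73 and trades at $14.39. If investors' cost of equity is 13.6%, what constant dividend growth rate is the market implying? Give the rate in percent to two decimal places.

8.53%

From P₀ = D₁/(r − g), the implied growth is g = r − D₁/P₀.
g = 0.136 − 0.73/14.39 = 0.136 − 0.05073 = 0.08527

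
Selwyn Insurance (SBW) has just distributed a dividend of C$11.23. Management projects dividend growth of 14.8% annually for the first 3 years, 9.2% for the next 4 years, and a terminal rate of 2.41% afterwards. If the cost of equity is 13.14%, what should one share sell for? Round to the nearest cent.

C$174.84

Three-stage DDM. Project D₁…D_7; terminal Gordon value at t=7 with g = 0.0241; discount at r = 0.1314.
D_1 = 12.8920
D_2 = 14.8001
D_3 = 16.9905
D_4 = 18.5536
D_5 = 20.2605
D_6 = 22.1245
D_7 = 24.1599
TV_7 = 24.7422/(0.1314−0.0241) = 230.5890
P₀ = Σ Dₜ/(1+r)ᵗ + TV_7/(1+r)^7 = 174.8375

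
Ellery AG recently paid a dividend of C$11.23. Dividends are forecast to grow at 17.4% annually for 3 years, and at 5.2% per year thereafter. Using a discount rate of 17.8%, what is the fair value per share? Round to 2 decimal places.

Two-stage DDM. Project D₁…D_3 at 0.174, terminal growth 0.052, discount at r = 0.178.
D_1 = 13.1840
D_2 = 15.4780
D_3 = 18.1712
Terminal value at t=3: TV = D_4/(r−g) = 19.1161/(0.178−0.052) = 151.7153
P₀ = 13.1840/(1+0.178)^1 + 15.4780/(1+0.178)^2 + 18.1712/(1+0.178)^3 + 151.7153/(1+0.178)^3 = 126.2714

C$126.27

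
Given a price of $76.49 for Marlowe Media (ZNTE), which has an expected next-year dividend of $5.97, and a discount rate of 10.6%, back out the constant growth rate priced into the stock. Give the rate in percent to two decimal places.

From P₀ = D₁/(r − g), the implied growth is g = r − D₁/P₀.
g = 0.106 − 5.97/76.49 = 0.106 − 0.07805 = 0.02795

2.80%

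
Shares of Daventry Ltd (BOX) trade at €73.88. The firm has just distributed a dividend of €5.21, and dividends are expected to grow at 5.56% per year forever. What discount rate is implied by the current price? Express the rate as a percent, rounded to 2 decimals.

Rearranging the constant-growth DDM: r = D₁/P₀ + g.
D₁ = 5.21 × (1 + 0.0556) = 5.4997.
r = 5.4997 / 73.88 + 0.0556 = 0.07444 + 0.0556 = 0.13004

13.00%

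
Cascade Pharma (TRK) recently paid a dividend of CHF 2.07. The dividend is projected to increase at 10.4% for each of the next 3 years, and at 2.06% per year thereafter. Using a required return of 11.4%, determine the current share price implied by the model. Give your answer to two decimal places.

CHF 28.11

Two-stage DDM. Project D₁…D_3 at 0.104, terminal growth 0.0206, discount at r = 0.114.
D_1 = 2.2853
D_2 = 2.5229
D_3 = 2.7853
Terminal value at t=3: TV = D_4/(r−g) = 2.8427/(0.114−0.0206) = 30.4359
P₀ = 2.2853/(1+0.114)^1 + 2.5229/(1+0.114)^2 + 2.7853/(1+0.114)^3 + 30.4359/(1+0.114)^3 = 28.1148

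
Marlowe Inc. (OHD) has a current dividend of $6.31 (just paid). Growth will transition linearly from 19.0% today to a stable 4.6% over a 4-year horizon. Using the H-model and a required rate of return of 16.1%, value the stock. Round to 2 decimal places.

H-model: P₀ = D₀[(1+g_L) + H(g_S−g_L)]/(r−g_L), with H = 4/2 = 2.
P₀ = 6.31 × [(1+0.046) + 2×(0.19−0.046)] / (0.161−0.046)
   = 6.31 × 1.3340 / 0.115 = 73.1960

$73.20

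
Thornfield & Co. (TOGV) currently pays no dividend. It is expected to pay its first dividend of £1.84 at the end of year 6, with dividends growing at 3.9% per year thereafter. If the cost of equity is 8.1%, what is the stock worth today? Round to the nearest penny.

Deferred-dividend DDM. At t=5 the remaining stream is a growing perpetuity with first payment D_6 = 1.84.
V_5 = D_6/(r−g) = 1.84/(0.081−0.039) = 43.8095
P₀ = V_5/(1+r)^5 = 43.8095/(1+0.081)^5 = 29.6784

£29.68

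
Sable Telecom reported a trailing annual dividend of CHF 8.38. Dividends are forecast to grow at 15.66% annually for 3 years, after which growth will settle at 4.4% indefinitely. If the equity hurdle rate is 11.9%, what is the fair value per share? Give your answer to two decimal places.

CHF 155.68

Two-stage DDM. Project D₁…D_3 at 0.1566, terminal growth 0.044, discount at r = 0.119.
D_1 = 9.6923
D_2 = 11.2101
D_3 = 12.9656
Terminal value at t=3: TV = D_4/(r−g) = 13.5361/(0.119−0.044) = 180.4816
P₀ = 9.6923/(1+0.119)^1 + 11.2101/(1+0.119)^2 + 12.9656/(1+0.119)^3 + 180.4816/(1+0.119)^3 = 155.6756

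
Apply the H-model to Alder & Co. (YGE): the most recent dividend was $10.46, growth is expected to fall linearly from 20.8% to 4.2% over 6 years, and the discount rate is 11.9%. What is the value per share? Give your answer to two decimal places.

H-model: P₀ = D₀[(1+g_L) + H(g_S−g_L)]/(r−g_L), with H = 6/2 = 3.
P₀ = 10.46 × [(1+0.042) + 3×(0.208−0.042)] / (0.119−0.042)
   = 10.46 × 1.5400 / 0.077 = 209.2000

$209.20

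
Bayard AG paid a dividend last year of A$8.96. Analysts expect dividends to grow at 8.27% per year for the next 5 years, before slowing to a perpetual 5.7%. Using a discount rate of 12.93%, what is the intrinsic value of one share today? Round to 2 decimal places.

Two-stage DDM. Project D₁…D_5 at 0.0827, terminal growth 0.057, discount at r = 0.1293.
D_1 = 9.7010
D_2 = 10.5033
D_3 = 11.3719
D_4 = 12.3123
D_5 = 13.3306
Terminal value at t=5: TV = D_6/(r−g) = 14.0904/(0.1293−0.057) = 194.8881
P₀ = 9.7010/(1+0.1293)^1 + 10.5033/(1+0.1293)^2 + 11.3719/(1+0.1293)^3 + 12.3123/(1+0.1293)^4 + 13.3306/(1+0.1293)^5 + 194.8881/(1+0.1293)^5 = 145.6556

A$145.66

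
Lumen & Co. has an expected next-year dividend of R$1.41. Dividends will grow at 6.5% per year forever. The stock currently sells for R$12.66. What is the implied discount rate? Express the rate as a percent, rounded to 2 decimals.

Rearranging the constant-growth DDM: r = D₁/P₀ + g.
r = 1.4100 / 12.66 + 0.065 = 0.11137 + 0.065 = 0.17637

17.64%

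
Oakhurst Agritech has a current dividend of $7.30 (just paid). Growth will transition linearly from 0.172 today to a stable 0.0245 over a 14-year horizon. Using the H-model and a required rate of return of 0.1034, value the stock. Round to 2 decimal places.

H-model: P₀ = D₀[(1+g_L) + H(g_S−g_L)]/(r−g_L), with H = 14/2 = 7.
P₀ = 7.30 × [(1+0.0245) + 7×(0.172−0.0245)] / (0.1034−0.0245)
   = 7.30 × 2.0570 / 0.0789 = 190.3181

$190.32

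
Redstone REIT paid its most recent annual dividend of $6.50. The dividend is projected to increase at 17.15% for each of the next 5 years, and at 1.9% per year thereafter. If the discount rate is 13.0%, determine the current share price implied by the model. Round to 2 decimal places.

$107.72

Two-stage DDM. Project D₁…D_5 at 0.1715, terminal growth 0.019, discount at r = 0.13.
D_1 = 7.6147
D_2 = 8.9207
D_3 = 10.4506
D_4 = 12.2428
D_5 = 14.3425
Terminal value at t=5: TV = D_6/(r−g) = 14.6150/(0.13−0.019) = 131.6667
P₀ = 7.6147/(1+0.13)^1 + 8.9207/(1+0.13)^2 + 10.4506/(1+0.13)^3 + 12.2428/(1+0.13)^4 + 14.3425/(1+0.13)^5 + 131.6667/(1+0.13)^5 = 107.7244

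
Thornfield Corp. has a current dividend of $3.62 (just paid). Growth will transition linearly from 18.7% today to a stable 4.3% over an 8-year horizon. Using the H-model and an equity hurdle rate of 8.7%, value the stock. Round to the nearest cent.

$133.20

H-model: P₀ = D₀[(1+g_L) + H(g_S−g_L)]/(r−g_L), with H = 8/2 = 4.
P₀ = 3.62 × [(1+0.043) + 4×(0.187−0.043)] / (0.087−0.043)
   = 3.62 × 1.6190 / 0.044 = 133.1995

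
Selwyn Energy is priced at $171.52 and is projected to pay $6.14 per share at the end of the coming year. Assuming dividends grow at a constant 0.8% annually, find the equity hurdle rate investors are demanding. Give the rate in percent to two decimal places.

Rearranging the constant-growth DDM: r = D₁/P₀ + g.
r = 6.1400 / 171.52 + 0.008 = 0.03580 + 0.008 = 0.04380

4.38%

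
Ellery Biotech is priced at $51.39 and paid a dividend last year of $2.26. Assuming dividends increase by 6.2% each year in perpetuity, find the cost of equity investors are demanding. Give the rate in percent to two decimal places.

10.87%

Rearranging the constant-growth DDM: r = D₁/P₀ + g.
D₁ = 2.26 × (1 + 0.062) = 2.4001.
r = 2.4001 / 51.39 + 0.062 = 0.04670 + 0.062 = 0.10870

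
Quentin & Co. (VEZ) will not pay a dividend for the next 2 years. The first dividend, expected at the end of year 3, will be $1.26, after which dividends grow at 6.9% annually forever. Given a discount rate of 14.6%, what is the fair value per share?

$12.46

Deferred-dividend DDM. At t=2 the remaining stream is a growing perpetuity with first payment D_3 = 1.26.
V_2 = D_3/(r−g) = 1.26/(0.146−0.069) = 16.3636
P₀ = V_2/(1+r)^2 = 16.3636/(1+0.146)^2 = 12.4598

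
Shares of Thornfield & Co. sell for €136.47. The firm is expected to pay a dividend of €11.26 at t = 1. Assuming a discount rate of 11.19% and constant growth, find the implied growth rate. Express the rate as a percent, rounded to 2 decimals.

From P₀ = D₁/(r − g), the implied growth is g = r − D₁/P₀.
g = 0.1119 − 11.26/136.47 = 0.1119 − 0.08251 = 0.02939

2.94%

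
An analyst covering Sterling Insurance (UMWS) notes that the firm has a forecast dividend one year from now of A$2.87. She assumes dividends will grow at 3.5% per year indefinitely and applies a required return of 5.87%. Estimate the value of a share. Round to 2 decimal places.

A$121.10

Gordon growth model: P₀ = D₁/(r − g), with D₁ = 2.87 given directly.
P₀ = 2.8700 / (0.0587 − 0.035) = 2.8700 / 0.0237 = 121.0970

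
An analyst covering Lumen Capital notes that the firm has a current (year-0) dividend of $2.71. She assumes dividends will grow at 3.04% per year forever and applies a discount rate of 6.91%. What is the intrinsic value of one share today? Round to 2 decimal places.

$72.15

Gordon growth model: P₀ = D₁/(r − g). D₁ = 2.71 × (1 + 0.0304) = 2.7924.
P₀ = 2.7924 / (0.0691 − 0.0304) = 2.7924 / 0.0387 = 72.1546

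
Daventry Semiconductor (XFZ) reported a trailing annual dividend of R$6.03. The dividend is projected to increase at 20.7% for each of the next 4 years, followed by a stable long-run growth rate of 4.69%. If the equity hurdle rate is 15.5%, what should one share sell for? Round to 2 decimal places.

R$96.61

Two-stage DDM. Project D₁…D_4 at 0.207, terminal growth 0.0469, discount at r = 0.155.
D_1 = 7.2782
D_2 = 8.7848
D_3 = 10.6033
D_4 = 12.7981
Terminal value at t=4: TV = D_5/(r−g) = 13.3984/(0.155−0.0469) = 123.9441
P₀ = 7.2782/(1+0.155)^1 + 8.7848/(1+0.155)^2 + 10.6033/(1+0.155)^3 + 12.7981/(1+0.155)^4 + 123.9441/(1+0.155)^4 = 96.6061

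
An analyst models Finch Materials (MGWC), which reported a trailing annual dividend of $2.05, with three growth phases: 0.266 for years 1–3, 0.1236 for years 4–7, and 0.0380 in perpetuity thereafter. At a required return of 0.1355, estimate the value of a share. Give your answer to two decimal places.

Three-stage DDM. Project D₁…D_7; terminal Gordon value at t=7 with g = 0.038; discount at r = 0.1355.
D_1 = 2.5953
D_2 = 3.2856
D_3 = 4.1596
D_4 = 4.6738
D_5 = 5.2514
D_6 = 5.9005
D_7 = 6.6298
TV_7 = 6.8818/(0.1355−0.038) = 70.5821
P₀ = Σ Dₜ/(1+r)ᵗ + TV_7/(1+r)^7 = 47.7441

$47.74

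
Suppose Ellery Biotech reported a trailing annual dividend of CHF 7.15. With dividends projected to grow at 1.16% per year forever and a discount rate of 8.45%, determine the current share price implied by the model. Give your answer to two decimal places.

CHF 99.22

Gordon growth model: P₀ = D₁/(r − g). D₁ = 7.15 × (1 + 0.0116) = 7.2329.
P₀ = 7.2329 / (0.0845 − 0.0116) = 7.2329 / 0.0729 = 99.2173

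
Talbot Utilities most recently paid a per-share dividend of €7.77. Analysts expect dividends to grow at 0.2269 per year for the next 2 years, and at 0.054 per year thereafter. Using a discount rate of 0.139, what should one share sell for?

€129.18

Two-stage DDM. Project D₁…D_2 at 0.2269, terminal growth 0.054, discount at r = 0.139.
D_1 = 9.5330
D_2 = 11.6961
Terminal value at t=2: TV = D_3/(r−g) = 12.3276/(0.139−0.054) = 145.0311
P₀ = 9.5330/(1+0.139)^1 + 11.6961/(1+0.139)^2 + 145.0311/(1+0.139)^2 = 129.1779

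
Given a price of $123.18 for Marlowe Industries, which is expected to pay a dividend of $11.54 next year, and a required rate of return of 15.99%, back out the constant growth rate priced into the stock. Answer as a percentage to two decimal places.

From P₀ = D₁/(r − g), the implied growth is g = r − D₁/P₀.
g = 0.1599 − 11.54/123.18 = 0.1599 − 0.09368 = 0.06622

6.62%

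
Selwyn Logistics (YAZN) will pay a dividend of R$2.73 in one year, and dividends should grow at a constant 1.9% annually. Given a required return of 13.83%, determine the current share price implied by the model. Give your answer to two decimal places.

R$22.88

Gordon growth model: P₀ = D₁/(r − g), with D₁ = 2.73 given directly.
P₀ = 2.7300 / (0.1383 − 0.019) = 2.7300 / 0.1193 = 22.8835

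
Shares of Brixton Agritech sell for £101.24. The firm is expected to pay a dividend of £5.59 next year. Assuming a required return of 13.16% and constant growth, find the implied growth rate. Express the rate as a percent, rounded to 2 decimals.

7.64%

From P₀ = D₁/(r − g), the implied growth is g = r − D₁/P₀.
g = 0.1316 − 5.59/101.24 = 0.1316 − 0.05522 = 0.07638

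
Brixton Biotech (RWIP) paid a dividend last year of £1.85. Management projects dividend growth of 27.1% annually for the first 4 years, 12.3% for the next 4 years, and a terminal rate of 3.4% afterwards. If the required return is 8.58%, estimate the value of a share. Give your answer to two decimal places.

Three-stage DDM. Project D₁…D_8; terminal Gordon value at t=8 with g = 0.034; discount at r = 0.0858.
D_1 = 2.3514
D_2 = 2.9886
D_3 = 3.7985
D_4 = 4.8279
D_5 = 5.4217
D_6 = 6.0885
D_7 = 6.8374
D_8 = 7.6784
TV_8 = 7.9395/(0.0858−0.034) = 153.2723
P₀ = Σ Dₜ/(1+r)ᵗ + TV_8/(1+r)^8 = 105.6012

£105.60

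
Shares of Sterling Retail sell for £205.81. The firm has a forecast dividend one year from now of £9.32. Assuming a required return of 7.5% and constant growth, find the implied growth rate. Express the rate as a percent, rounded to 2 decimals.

2.97%

From P₀ = D₁/(r − g), the implied growth is g = r − D₁/P₀.
g = 0.075 − 9.32/205.81 = 0.075 − 0.04528 = 0.02972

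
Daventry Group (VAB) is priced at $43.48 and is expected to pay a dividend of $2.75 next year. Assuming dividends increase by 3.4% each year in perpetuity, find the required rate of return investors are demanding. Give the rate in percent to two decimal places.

Rearranging the constant-growth DDM: r = D₁/P₀ + g.
r = 2.7500 / 43.48 + 0.034 = 0.06325 + 0.034 = 0.09725

9.72%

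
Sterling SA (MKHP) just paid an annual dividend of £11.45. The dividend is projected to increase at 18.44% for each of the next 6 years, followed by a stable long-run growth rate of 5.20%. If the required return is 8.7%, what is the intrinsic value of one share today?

£669.69

Two-stage DDM. Project D₁…D_6 at 0.1844, terminal growth 0.052, discount at r = 0.087.
D_1 = 13.5614
D_2 = 16.0621
D_3 = 19.0239
D_4 = 22.5320
D_5 = 26.6869
D_6 = 31.6079
Terminal value at t=6: TV = D_7/(r−g) = 33.2515/(0.087−0.052) = 950.0437
P₀ = 13.5614/(1+0.087)^1 + 16.0621/(1+0.087)^2 + 19.0239/(1+0.087)^3 + 22.5320/(1+0.087)^4 + 26.6869/(1+0.087)^5 + 31.6079/(1+0.087)^6 + 950.0437/(1+0.087)^6 = 669.6928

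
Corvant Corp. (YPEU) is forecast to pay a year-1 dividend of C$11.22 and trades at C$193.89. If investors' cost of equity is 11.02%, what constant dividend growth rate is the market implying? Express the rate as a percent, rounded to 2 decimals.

From P₀ = D₁/(r − g), the implied growth is g = r − D₁/P₀.
g = 0.1102 − 11.22/193.89 = 0.1102 − 0.05787 = 0.05233

5.23%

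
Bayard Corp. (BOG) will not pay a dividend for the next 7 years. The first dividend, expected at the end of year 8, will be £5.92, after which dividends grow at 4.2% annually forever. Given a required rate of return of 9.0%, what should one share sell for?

£67.47

Deferred-dividend DDM. At t=7 the remaining stream is a growing perpetuity with first payment D_8 = 5.92.
V_7 = D_8/(r−g) = 5.92/(0.09−0.042) = 123.3333
P₀ = V_7/(1+r)^7 = 123.3333/(1+0.09)^7 = 67.4676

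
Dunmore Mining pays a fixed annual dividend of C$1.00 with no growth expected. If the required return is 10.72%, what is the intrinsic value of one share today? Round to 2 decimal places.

C$9.33

Zero-growth DDM (perpetuity): P₀ = D/r = 1.00 / 0.1072 = 9.3284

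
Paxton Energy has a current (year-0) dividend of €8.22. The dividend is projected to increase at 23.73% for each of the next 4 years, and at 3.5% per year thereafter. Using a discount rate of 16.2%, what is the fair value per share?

€124.68

Two-stage DDM. Project D₁…D_4 at 0.2373, terminal growth 0.035, discount at r = 0.162.
D_1 = 10.1706
D_2 = 12.5841
D_3 = 15.5703
D_4 = 19.2651
Terminal value at t=4: TV = D_5/(r−g) = 19.9394/(0.162−0.035) = 157.0032
P₀ = 10.1706/(1+0.162)^1 + 12.5841/(1+0.162)^2 + 15.5703/(1+0.162)^3 + 19.2651/(1+0.162)^4 + 157.0032/(1+0.162)^4 = 124.6793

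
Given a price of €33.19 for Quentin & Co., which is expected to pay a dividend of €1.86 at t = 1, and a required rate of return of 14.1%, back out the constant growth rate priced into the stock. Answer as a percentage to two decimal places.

From P₀ = D₁/(r − g), the implied growth is g = r − D₁/P₀.
g = 0.141 − 1.86/33.19 = 0.141 − 0.05604 = 0.08496

8.50%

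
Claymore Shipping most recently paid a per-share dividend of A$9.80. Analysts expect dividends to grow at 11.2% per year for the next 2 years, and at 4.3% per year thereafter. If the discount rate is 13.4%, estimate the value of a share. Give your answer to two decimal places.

Two-stage DDM. Project D₁…D_2 at 0.112, terminal growth 0.043, discount at r = 0.134.
D_1 = 10.8976
D_2 = 12.1181
Terminal value at t=2: TV = D_3/(r−g) = 12.6392/(0.134−0.043) = 138.8924
P₀ = 10.8976/(1+0.134)^1 + 12.1181/(1+0.134)^2 + 138.8924/(1+0.134)^2 = 127.0405

A$127.04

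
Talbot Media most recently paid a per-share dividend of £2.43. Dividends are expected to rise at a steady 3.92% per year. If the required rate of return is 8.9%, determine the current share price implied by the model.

£50.71

Gordon growth model: P₀ = D₁/(r − g). D₁ = 2.43 × (1 + 0.0392) = 2.5253.
P₀ = 2.5253 / (0.089 − 0.0392) = 2.5253 / 0.0498 = 50.7080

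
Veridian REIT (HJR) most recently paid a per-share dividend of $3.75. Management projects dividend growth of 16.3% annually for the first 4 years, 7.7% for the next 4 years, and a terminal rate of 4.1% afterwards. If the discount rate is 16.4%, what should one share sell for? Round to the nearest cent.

Three-stage DDM. Project D₁…D_8; terminal Gordon value at t=8 with g = 0.041; discount at r = 0.164.
D_1 = 4.3613
D_2 = 5.0721
D_3 = 5.8989
D_4 = 6.8604
D_5 = 7.3887
D_6 = 7.9576
D_7 = 8.5703
D_8 = 9.2302
TV_8 = 9.6087/(0.164−0.041) = 78.1193
P₀ = Σ Dₜ/(1+r)ᵗ + TV_8/(1+r)^8 = 50.5053

$50.51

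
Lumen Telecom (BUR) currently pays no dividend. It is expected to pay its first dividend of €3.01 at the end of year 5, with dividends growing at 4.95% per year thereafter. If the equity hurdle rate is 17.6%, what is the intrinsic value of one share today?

€12.44

Deferred-dividend DDM. At t=4 the remaining stream is a growing perpetuity with first payment D_5 = 3.01.
V_4 = D_5/(r−g) = 3.01/(0.176−0.0495) = 23.7945
P₀ = V_4/(1+r)^4 = 23.7945/(1+0.176)^4 = 12.4408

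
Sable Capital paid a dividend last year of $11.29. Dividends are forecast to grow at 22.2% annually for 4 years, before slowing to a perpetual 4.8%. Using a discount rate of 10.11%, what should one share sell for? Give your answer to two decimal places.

Two-stage DDM. Project D₁…D_4 at 0.222, terminal growth 0.048, discount at r = 0.1011.
D_1 = 13.7964
D_2 = 16.8592
D_3 = 20.6019
D_4 = 25.1755
Terminal value at t=4: TV = D_5/(r−g) = 26.3840/(0.1011−0.048) = 496.8731
P₀ = 13.7964/(1+0.1011)^1 + 16.8592/(1+0.1011)^2 + 20.6019/(1+0.1011)^3 + 25.1755/(1+0.1011)^4 + 496.8731/(1+0.1011)^4 = 397.0108

$397.01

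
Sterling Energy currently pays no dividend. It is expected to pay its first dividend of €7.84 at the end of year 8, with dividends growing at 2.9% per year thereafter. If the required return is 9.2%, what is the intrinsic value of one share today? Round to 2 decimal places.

€67.21

Deferred-dividend DDM. At t=7 the remaining stream is a growing perpetuity with first payment D_8 = 7.84.
V_7 = D_8/(r−g) = 7.84/(0.092−0.029) = 124.4444
P₀ = V_7/(1+r)^7 = 124.4444/(1+0.092)^7 = 67.2074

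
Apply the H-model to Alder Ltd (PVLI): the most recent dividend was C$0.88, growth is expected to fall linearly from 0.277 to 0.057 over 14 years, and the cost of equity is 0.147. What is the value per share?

H-model: P₀ = D₀[(1+g_L) + H(g_S−g_L)]/(r−g_L), with H = 14/2 = 7.
P₀ = 0.88 × [(1+0.057) + 7×(0.277−0.057)] / (0.147−0.057)
   = 0.88 × 2.5970 / 0.09 = 25.3929

C$25.39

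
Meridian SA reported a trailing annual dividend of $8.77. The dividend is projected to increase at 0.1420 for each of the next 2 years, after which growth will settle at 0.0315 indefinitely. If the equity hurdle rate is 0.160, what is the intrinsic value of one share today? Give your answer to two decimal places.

Two-stage DDM. Project D₁…D_2 at 0.142, terminal growth 0.0315, discount at r = 0.16.
D_1 = 10.0153
D_2 = 11.4375
Terminal value at t=2: TV = D_3/(r−g) = 11.7978/(0.16−0.0315) = 91.8117
P₀ = 10.0153/(1+0.16)^1 + 11.4375/(1+0.16)^2 + 91.8117/(1+0.16)^2 = 85.3649

$85.36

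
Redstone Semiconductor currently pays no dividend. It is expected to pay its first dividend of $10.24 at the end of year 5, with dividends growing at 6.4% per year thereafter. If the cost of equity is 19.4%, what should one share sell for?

Deferred-dividend DDM. At t=4 the remaining stream is a growing perpetuity with first payment D_5 = 10.24.
V_4 = D_5/(r−g) = 10.24/(0.194−0.064) = 78.7692
P₀ = V_4/(1+r)^4 = 78.7692/(1+0.194)^4 = 38.7560

$38.76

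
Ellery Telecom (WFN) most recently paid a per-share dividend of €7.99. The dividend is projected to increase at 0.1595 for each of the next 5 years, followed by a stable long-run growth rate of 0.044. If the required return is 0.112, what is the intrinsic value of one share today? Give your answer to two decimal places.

€196.58

Two-stage DDM. Project D₁…D_5 at 0.1595, terminal growth 0.044, discount at r = 0.112.
D_1 = 9.2644
D_2 = 10.7421
D_3 = 12.4554
D_4 = 14.4421
D_5 = 16.7456
Terminal value at t=5: TV = D_6/(r−g) = 17.4824/(0.112−0.044) = 257.0941
P₀ = 9.2644/(1+0.112)^1 + 10.7421/(1+0.112)^2 + 12.4554/(1+0.112)^3 + 14.4421/(1+0.112)^4 + 16.7456/(1+0.112)^5 + 257.0941/(1+0.112)^5 = 196.5763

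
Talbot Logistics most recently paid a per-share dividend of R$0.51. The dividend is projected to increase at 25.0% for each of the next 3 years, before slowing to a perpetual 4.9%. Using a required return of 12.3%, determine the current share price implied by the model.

R$11.87

Two-stage DDM. Project D₁…D_3 at 0.25, terminal growth 0.049, discount at r = 0.123.
D_1 = 0.6375
D_2 = 0.7969
D_3 = 0.9961
Terminal value at t=3: TV = D_4/(r−g) = 1.0449/(0.123−0.049) = 14.1203
P₀ = 0.6375/(1+0.123)^1 + 0.7969/(1+0.123)^2 + 0.9961/(1+0.123)^3 + 14.1203/(1+0.123)^3 = 11.8731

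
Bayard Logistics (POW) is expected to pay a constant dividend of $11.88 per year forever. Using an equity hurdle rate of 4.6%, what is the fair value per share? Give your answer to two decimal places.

Zero-growth DDM (perpetuity): P₀ = D/r = 11.88 / 0.046 = 258.2609

$258.26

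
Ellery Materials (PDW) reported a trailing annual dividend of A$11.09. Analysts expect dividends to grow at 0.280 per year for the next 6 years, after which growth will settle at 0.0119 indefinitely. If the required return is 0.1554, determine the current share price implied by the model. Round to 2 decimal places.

Two-stage DDM. Project D₁…D_6 at 0.28, terminal growth 0.0119, discount at r = 0.1554.
D_1 = 14.1952
D_2 = 18.1699
D_3 = 23.2574
D_4 = 29.7695
D_5 = 38.1049
D_6 = 48.7743
Terminal value at t=6: TV = D_7/(r−g) = 49.3548/(0.1554−0.0119) = 343.9355
P₀ = 14.1952/(1+0.1554)^1 + 18.1699/(1+0.1554)^2 + 23.2574/(1+0.1554)^3 + 29.7695/(1+0.1554)^4 + 38.1049/(1+0.1554)^5 + 48.7743/(1+0.1554)^6 + 343.9355/(1+0.1554)^6 = 241.2603

A$241.26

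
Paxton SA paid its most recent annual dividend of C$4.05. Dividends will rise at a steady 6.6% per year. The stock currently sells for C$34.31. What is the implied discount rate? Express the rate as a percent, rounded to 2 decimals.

Rearranging the constant-growth DDM: r = D₁/P₀ + g.
D₁ = 4.05 × (1 + 0.066) = 4.3173.
r = 4.3173 / 34.31 + 0.066 = 0.12583 + 0.066 = 0.19183

19.18%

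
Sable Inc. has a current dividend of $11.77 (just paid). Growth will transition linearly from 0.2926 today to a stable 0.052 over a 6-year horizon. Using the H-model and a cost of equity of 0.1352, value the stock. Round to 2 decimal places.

$250.93

H-model: P₀ = D₀[(1+g_L) + H(g_S−g_L)]/(r−g_L), with H = 6/2 = 3.
P₀ = 11.77 × [(1+0.052) + 3×(0.2926−0.052)] / (0.1352−0.052)
   = 11.77 × 1.7738 / 0.0832 = 250.9330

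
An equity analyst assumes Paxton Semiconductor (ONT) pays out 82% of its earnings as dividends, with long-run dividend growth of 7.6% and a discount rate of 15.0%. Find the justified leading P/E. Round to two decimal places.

11.08

Justified leading P/E = b/(r−g) = 0.82/(0.15−0.076) = 11.0811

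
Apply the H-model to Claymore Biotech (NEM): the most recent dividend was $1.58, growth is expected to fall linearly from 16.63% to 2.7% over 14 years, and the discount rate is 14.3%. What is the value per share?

H-model: P₀ = D₀[(1+g_L) + H(g_S−g_L)]/(r−g_L), with H = 14/2 = 7.
P₀ = 1.58 × [(1+0.027) + 7×(0.1663−0.027)] / (0.143−0.027)
   = 1.58 × 2.0021 / 0.116 = 27.2700

$27.27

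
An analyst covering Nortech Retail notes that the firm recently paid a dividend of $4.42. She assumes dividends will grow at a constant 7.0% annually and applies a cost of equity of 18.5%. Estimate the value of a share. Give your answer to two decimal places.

$41.13

Gordon growth model: P₀ = D₁/(r − g). D₁ = 4.42 × (1 + 0.07) = 4.7294.
P₀ = 4.7294 / (0.185 − 0.07) = 4.7294 / 0.115 = 41.1252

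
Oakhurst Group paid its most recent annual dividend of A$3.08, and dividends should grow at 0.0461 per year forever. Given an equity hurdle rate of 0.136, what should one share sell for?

A$35.84

Gordon growth model: P₀ = D₁/(r − g). D₁ = 3.08 × (1 + 0.0461) = 3.2220.
P₀ = 3.2220 / (0.136 − 0.0461) = 3.2220 / 0.0899 = 35.8397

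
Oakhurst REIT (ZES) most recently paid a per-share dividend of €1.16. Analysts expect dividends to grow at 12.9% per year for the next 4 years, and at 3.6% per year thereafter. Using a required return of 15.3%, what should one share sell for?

€13.85

Two-stage DDM. Project D₁…D_4 at 0.129, terminal growth 0.036, discount at r = 0.153.
D_1 = 1.3096
D_2 = 1.4786
D_3 = 1.6693
D_4 = 1.8847
Terminal value at t=4: TV = D_5/(r−g) = 1.9525/(0.153−0.036) = 16.6881
P₀ = 1.3096/(1+0.153)^1 + 1.4786/(1+0.153)^2 + 1.6693/(1+0.153)^3 + 1.8847/(1+0.153)^4 + 16.6881/(1+0.153)^4 = 13.8461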